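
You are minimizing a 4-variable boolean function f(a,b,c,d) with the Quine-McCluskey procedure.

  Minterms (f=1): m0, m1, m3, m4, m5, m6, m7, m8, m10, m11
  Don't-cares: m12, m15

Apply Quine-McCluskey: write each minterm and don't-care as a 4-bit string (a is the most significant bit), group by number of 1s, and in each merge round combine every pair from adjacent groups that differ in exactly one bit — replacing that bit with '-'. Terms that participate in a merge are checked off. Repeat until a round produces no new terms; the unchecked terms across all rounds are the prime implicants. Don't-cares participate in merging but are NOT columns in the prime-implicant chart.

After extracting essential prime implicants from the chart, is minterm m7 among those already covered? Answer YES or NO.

[col 0] 0000*, 0001*, 0011*, 0100*, 0101*, 0110*, 0111*, 1000*, 1010*, 1011*, 1100*, 1111*
[col 1] -000*, -011*, -100*, -111*, 0-00*, 0-01*, 0-11*, 00-1*, 000-*, 01-0*, 01-1*, 010-*, 011-*, 1-00*, 1-11*, 10-0, 101-
[col 2] --00, --11, 0--1, 0-0-, 01--
Prime implicants: --00, --11, 0--1, 0-0-, 01--, 10-0, 101-
PI chart (minterm → PIs covering it):
  0 | --00,0-0-
  1 | 0--1,0-0-
  3 | --11,0--1
  4 | --00,0-0-,01--
  5 | 0--1,0-0-,01--
  6 | 01--  (sole → essential)
  7 | --11,0--1,01--
  8 | --00,10-0
  10 | 10-0,101-
  11 | --11,101-
Essential prime implicants: 01--

YES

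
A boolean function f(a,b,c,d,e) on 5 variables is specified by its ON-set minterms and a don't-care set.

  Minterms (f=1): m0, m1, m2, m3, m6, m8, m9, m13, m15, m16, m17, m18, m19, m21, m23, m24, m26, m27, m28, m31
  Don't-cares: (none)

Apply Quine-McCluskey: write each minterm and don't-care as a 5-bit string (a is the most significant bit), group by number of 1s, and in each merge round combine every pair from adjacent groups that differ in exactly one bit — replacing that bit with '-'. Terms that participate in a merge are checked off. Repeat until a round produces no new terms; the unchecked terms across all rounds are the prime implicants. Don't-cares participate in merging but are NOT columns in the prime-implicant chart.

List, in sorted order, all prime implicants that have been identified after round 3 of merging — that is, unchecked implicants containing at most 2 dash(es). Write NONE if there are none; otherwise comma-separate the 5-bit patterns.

--000, -1111, 0-00-, 00-10, 01-01, 011-1, 1--11, 1-0-0, 1-01-, 10--1, 11-00

Round 0: 00000✓ 00001✓ 00010✓ 00011✓ 00110✓ 01000✓ 01001✓ 01101✓ 01111✓ 10000✓ 10001✓ 10010✓ 10011✓ 10101✓ 10111✓ 11000✓ 11010✓ 11011✓ 11100✓ 11111✓
Round 1: -0000✓ -0001✓ -0010✓ -0011✓ -1000✓ -1111 0-000✓ 0-001✓ 00-10 000-0✓ 000-1✓ 0000-✓ 0001-✓ 01-01 0100-✓ 011-1 1-000✓ 1-010✓ 1-011✓ 1-111✓ 10-01✓ 10-11✓ 100-0✓ 100-1✓ 1000-✓ 1001-✓ 101-1✓ 11-00 11-11✓ 110-0✓ 1101-✓
Round 2: --000 -00-0✓ -00-1✓ -000-✓ -001-✓ 0-00- 000--✓ 1--11 1-0-0 1-01- 10--1 100--✓
Round 3: -00--
PIs = {--000, -00--, -1111, 0-00-, 00-10, 01-01, 011-1, 1--11, 1-0-0, 1-01-, 10--1, 11-00}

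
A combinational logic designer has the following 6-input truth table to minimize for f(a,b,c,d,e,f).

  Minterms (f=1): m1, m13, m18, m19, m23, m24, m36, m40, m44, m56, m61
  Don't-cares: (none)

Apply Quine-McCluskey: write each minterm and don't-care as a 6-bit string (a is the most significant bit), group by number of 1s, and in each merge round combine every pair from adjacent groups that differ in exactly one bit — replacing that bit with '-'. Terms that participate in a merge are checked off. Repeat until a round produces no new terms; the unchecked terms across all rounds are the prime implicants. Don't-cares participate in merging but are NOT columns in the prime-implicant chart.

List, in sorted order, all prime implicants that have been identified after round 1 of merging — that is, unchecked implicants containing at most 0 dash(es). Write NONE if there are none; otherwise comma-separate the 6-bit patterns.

000001, 001101, 111101

Round 0: 000001 001101 010010✓ 010011✓ 010111✓ 011000✓ 100100✓ 101000✓ 101100✓ 111000✓ 111101
Round 1: -11000 010-11 01001- 1-1000 10-100 101-00
PIs = {-11000, 000001, 001101, 010-11, 01001-, 1-1000, 10-100, 101-00, 111101}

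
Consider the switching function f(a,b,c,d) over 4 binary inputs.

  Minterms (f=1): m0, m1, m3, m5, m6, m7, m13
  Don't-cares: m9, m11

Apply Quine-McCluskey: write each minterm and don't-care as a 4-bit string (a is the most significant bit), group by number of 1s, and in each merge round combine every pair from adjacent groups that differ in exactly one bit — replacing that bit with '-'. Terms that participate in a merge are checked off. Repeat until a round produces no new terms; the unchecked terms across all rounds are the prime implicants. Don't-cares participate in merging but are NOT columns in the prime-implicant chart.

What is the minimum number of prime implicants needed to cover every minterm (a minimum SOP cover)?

4

[col 0] 0000*, 0001*, 0011*, 0101*, 0110*, 0111*, 1001*, 1011*, 1101*
[col 1] -001*, -011*, -101*, 0-01*, 0-11*, 00-1*, 000-, 01-1*, 011-, 1-01*, 10-1*
[col 2] --01, -0-1, 0--1
Prime implicants: --01, -0-1, 0--1, 000-, 011-
PI chart (minterm → PIs covering it):
  0 | 000-  (sole → essential)
  1 | --01,-0-1,0--1,000-
  3 | -0-1,0--1
  5 | --01,0--1
  6 | 011-  (sole → essential)
  7 | 0--1,011-
  13 | --01  (sole → essential)
Essential prime implicants: --01, 000-, 011-
Petrick residual → -0-1
Minimum SOP uses 4 PIs: c'd + b'd + a'b'c' + a'bc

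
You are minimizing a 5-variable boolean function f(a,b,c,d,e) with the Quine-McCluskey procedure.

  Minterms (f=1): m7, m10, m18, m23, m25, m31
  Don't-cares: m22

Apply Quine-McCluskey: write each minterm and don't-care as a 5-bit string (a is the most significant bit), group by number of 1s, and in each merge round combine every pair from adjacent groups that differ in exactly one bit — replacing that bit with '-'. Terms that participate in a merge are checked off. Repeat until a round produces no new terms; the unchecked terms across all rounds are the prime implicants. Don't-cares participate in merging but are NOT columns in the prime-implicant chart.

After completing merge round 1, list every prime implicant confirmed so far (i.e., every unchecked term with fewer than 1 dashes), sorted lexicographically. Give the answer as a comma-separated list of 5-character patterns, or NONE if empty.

[col 0] 00111*, 01010, 10010*, 10110*, 10111*, 11001, 11111*
[col 1] -0111, 1-111, 10-10, 1011-
Prime implicants: -0111, 01010, 1-111, 10-10, 1011-, 11001

01010, 11001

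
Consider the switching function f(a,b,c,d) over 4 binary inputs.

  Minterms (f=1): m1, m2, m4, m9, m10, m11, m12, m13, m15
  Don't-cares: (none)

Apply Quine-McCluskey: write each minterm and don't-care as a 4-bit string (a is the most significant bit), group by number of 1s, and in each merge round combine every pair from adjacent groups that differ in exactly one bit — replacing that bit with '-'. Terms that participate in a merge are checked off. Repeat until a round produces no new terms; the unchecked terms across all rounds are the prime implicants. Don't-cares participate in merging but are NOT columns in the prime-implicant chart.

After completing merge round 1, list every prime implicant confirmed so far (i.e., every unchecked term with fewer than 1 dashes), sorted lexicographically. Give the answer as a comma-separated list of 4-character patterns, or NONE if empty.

[col 0] 0001*, 0010*, 0100*, 1001*, 1010*, 1011*, 1100*, 1101*, 1111*
[col 1] -001, -010, -100, 1-01*, 1-11*, 10-1*, 101-, 11-1*, 110-
[col 2] 1--1
Prime implicants: -001, -010, -100, 1--1, 101-, 110-

NONE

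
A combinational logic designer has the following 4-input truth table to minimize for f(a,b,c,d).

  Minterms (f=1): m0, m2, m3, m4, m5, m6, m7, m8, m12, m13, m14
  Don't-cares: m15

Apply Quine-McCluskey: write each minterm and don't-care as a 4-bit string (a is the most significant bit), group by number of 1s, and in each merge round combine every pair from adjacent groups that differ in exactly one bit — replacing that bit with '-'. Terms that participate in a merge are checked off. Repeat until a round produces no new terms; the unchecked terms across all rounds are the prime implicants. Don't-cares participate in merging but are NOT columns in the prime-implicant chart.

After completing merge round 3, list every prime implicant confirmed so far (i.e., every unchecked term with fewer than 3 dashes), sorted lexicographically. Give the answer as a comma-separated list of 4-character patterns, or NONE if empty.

--00, 0--0, 0-1-

Round 0: 0000✓ 0010✓ 0011✓ 0100✓ 0101✓ 0110✓ 0111✓ 1000✓ 1100✓ 1101✓ 1110✓ 1111✓
Round 1: -000✓ -100✓ -101✓ -110✓ -111✓ 0-00✓ 0-10✓ 0-11✓ 00-0✓ 001-✓ 01-0✓ 01-1✓ 010-✓ 011-✓ 1-00✓ 11-0✓ 11-1✓ 110-✓ 111-✓
Round 2: --00 -1-0✓ -1-1✓ -10-✓ -11-✓ 0--0 0-1- 01--✓ 11--✓
Round 3: -1--
PIs = {--00, -1--, 0--0, 0-1-}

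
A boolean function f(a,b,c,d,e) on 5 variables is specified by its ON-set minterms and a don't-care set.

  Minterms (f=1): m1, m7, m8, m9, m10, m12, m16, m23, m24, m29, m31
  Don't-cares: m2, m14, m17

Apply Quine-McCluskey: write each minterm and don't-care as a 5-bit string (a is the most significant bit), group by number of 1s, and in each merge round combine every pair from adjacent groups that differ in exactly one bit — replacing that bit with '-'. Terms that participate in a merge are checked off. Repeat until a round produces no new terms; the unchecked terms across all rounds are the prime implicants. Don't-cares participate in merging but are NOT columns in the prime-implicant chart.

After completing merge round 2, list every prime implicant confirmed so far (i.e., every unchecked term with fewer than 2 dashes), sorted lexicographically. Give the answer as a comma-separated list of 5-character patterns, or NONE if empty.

size-2^0 implicants → 00001(✓)  00010(✓)  00111(✓)  01000(✓)  01001(✓)  01010(✓)  01100(✓)  01110(✓)  10000(✓)  10001(✓)  10111(✓)  11000(✓)  11101(✓)  11111(✓)
size-2^1 implicants → -0001  -0111  -1000  0-001  0-010  01-00(✓)  01-10(✓)  010-0(✓)  0100-  011-0(✓)  1-000  1-111  1000-  111-1
size-2^2 implicants → 01--0
Unchecked terms (primes): -0001, -0111, -1000, 0-001, 0-010, 01--0, 0100-, 1-000, 1-111, 1000-, 111-1

-0001, -0111, -1000, 0-001, 0-010, 0100-, 1-000, 1-111, 1000-, 111-1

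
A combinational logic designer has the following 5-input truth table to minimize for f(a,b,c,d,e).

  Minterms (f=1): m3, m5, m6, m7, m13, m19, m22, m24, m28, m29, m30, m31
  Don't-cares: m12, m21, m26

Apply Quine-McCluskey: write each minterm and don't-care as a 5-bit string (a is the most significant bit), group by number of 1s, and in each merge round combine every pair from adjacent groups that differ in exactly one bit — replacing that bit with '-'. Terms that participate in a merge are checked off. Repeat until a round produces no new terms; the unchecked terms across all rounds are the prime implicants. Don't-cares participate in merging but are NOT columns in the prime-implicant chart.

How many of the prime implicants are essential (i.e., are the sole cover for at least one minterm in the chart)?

3

Round 0: 00011✓ 00101✓ 00110✓ 00111✓ 01100✓ 01101✓ 10011✓ 10101✓ 10110✓ 11000✓ 11010✓ 11100✓ 11101✓ 11110✓ 11111✓
Round 1: -0011 -0101✓ -0110 -1100✓ -1101✓ 0-101✓ 00-11 001-1 0011- 0110-✓ 1-101✓ 1-110 11-00✓ 11-10✓ 110-0✓ 111-0✓ 111-1✓ 1110-✓ 1111-✓
Round 2: --101 -110- 11--0 111--
PIs = {--101, -0011, -0110, -110-, 00-11, 001-1, 0011-, 1-110, 11--0, 111--}
Coverage chart:
  m3: -0011,00-11
  m5: --101,001-1
  m6: -0110,0011-
  m7: 00-11,001-1,0011-
  m13: --101,-110-
  m19: -0011 ←essential
  m22: -0110,1-110
  m24: 11--0 ←essential
  m28: -110-,11--0,111--
  m29: --101,-110-,111--
  m30: 1-110,11--0,111--
  m31: 111-- ←essential
Essential: -0011, 11--0, 111--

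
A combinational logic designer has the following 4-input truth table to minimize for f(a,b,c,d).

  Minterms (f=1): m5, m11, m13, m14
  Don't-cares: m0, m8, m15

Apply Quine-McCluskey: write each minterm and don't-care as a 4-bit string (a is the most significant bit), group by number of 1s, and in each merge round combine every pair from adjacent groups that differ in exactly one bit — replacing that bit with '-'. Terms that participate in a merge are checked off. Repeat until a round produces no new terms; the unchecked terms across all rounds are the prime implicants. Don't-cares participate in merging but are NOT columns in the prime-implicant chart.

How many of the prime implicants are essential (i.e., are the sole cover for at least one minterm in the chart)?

3

Round 0: 0000✓ 0101✓ 1000✓ 1011✓ 1101✓ 1110✓ 1111✓
Round 1: -000 -101 1-11 11-1 111-
PIs = {-000, -101, 1-11, 11-1, 111-}
Coverage chart:
  m5: -101 ←essential
  m11: 1-11 ←essential
  m13: -101,11-1
  m14: 111- ←essential
Essential: -101, 1-11, 111-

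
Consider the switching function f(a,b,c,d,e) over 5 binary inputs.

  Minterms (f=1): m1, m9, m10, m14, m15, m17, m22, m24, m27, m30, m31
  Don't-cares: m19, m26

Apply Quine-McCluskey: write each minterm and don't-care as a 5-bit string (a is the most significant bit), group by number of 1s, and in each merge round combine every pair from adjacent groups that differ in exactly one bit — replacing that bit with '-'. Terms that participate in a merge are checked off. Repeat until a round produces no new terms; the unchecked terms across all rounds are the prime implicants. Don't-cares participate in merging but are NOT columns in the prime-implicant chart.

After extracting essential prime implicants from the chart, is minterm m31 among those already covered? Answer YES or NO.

YES

[col 0] 00001*, 01001*, 01010*, 01110*, 01111*, 10001*, 10011*, 10110*, 11000*, 11010*, 11011*, 11110*, 11111*
[col 1] -0001, -1010*, -1110*, -1111*, 0-001, 01-10*, 0111-*, 1-011, 1-110, 100-1, 11-10*, 11-11*, 110-0, 1101-*, 1111-*
[col 2] -1-10, -111-, 11-1-
Prime implicants: -0001, -1-10, -111-, 0-001, 1-011, 1-110, 100-1, 11-1-, 110-0
PI chart (minterm → PIs covering it):
  1 | -0001,0-001
  9 | 0-001  (sole → essential)
  10 | -1-10  (sole → essential)
  14 | -1-10,-111-
  15 | -111-  (sole → essential)
  17 | -0001,100-1
  22 | 1-110  (sole → essential)
  24 | 110-0  (sole → essential)
  27 | 1-011,11-1-
  30 | -1-10,-111-,1-110,11-1-
  31 | -111-,11-1-
Essential prime implicants: -1-10, -111-, 0-001, 1-110, 110-0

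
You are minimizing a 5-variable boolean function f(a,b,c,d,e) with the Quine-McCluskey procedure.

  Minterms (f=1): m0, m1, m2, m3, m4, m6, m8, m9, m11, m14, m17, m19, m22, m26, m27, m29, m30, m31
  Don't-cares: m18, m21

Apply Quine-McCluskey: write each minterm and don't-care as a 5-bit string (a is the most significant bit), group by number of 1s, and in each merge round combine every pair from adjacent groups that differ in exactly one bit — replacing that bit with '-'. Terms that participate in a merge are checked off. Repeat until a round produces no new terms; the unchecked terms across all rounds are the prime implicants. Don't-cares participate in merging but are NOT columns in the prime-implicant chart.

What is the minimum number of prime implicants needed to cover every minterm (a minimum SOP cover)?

[col 0] 00000*, 00001*, 00010*, 00011*, 00100*, 00110*, 01000*, 01001*, 01011*, 01110*, 10001*, 10010*, 10011*, 10101*, 10110*, 11010*, 11011*, 11101*, 11110*, 11111*
[col 1] -0001*, -0010*, -0011*, -0110*, -1011*, -1110*, 0-000*, 0-001*, 0-011*, 0-110*, 00-00*, 00-10*, 000-0*, 000-1*, 0000-*, 0001-*, 001-0*, 010-1*, 0100-*, 1-010*, 1-011*, 1-101, 1-110*, 10-01, 10-10*, 100-1*, 1001-*, 11-10*, 11-11*, 1101-*, 111-1, 1111-*
[col 2] --011, --110, -0-10, -00-1, -001-, 0-0-1, 0-00-, 00--0, 000--, 1--10, 1-01-, 11-1-
Prime implicants: --011, --110, -0-10, -00-1, -001-, 0-0-1, 0-00-, 00--0, 000--, 1--10, 1-01-, 1-101, 10-01, 11-1-, 111-1
PI chart (minterm → PIs covering it):
  0 | 0-00-,00--0,000--
  1 | -00-1,0-0-1,0-00-,000--
  2 | -0-10,-001-,00--0,000--
  3 | --011,-00-1,-001-,0-0-1,000--
  4 | 00--0  (sole → essential)
  6 | --110,-0-10,00--0
  8 | 0-00-  (sole → essential)
  9 | 0-0-1,0-00-
  11 | --011,0-0-1
  14 | --110  (sole → essential)
  17 | -00-1,10-01
  19 | --011,-00-1,-001-,1-01-
  22 | --110,-0-10,1--10
  26 | 1--10,1-01-,11-1-
  27 | --011,1-01-,11-1-
  29 | 1-101,111-1
  30 | --110,1--10,11-1-
  31 | 11-1-,111-1
Essential prime implicants: --110, 0-00-, 00--0
Petrick residual → --011, -00-1, 1--10, 111-1
Minimum SOP uses 7 PIs: c'de + cde' + b'c'e + a'c'd' + a'b'e' + ade' + abce

7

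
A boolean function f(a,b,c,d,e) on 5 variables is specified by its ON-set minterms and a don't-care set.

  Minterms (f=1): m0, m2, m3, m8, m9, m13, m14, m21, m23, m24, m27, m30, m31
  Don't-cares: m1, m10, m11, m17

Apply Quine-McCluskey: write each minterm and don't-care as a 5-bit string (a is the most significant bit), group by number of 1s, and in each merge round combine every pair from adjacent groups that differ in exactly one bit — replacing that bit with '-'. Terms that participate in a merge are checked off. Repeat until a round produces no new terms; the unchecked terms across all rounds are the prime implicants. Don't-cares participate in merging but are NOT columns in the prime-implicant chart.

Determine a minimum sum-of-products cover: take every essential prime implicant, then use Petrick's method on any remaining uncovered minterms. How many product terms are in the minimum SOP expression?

6

size-2^0 implicants → 00000(✓)  00001(✓)  00010(✓)  00011(✓)  01000(✓)  01001(✓)  01010(✓)  01011(✓)  01101(✓)  01110(✓)  10001(✓)  10101(✓)  10111(✓)  11000(✓)  11011(✓)  11110(✓)  11111(✓)
size-2^1 implicants → -0001  -1000  -1011  -1110  0-000(✓)  0-001(✓)  0-010(✓)  0-011(✓)  000-0(✓)  000-1(✓)  0000-(✓)  0001-(✓)  01-01  01-10  010-0(✓)  010-1(✓)  0100-(✓)  0101-(✓)  1-111  10-01  101-1  11-11  1111-
size-2^2 implicants → 0-0-0(✓)  0-0-1(✓)  0-00-(✓)  0-01-(✓)  000--(✓)  010--(✓)
size-2^3 implicants → 0-0--
Unchecked terms (primes): -0001, -1000, -1011, -1110, 0-0--, 01-01, 01-10, 1-111, 10-01, 101-1, 11-11, 1111-
Minterm coverage:
  m0 ⊆ 0-0-- [E]
  m2 ⊆ 0-0-- [E]
  m3 ⊆ 0-0-- [E]
  m8 ⊆ -1000,0-0--
  m9 ⊆ 0-0--,01-01
  m13 ⊆ 01-01 [E]
  m14 ⊆ -1110,01-10
  m21 ⊆ 10-01,101-1
  m23 ⊆ 1-111,101-1
  m24 ⊆ -1000 [E]
  m27 ⊆ -1011,11-11
  m30 ⊆ -1110,1111-
  m31 ⊆ 1-111,11-11,1111-
E = {-1000, 0-0--, 01-01}
Petrick residual → -1110, 101-1, 11-11
Cover = bc'd'e' + bcde' + a'c' + a'bd'e + ab'ce + abde  |cover|=6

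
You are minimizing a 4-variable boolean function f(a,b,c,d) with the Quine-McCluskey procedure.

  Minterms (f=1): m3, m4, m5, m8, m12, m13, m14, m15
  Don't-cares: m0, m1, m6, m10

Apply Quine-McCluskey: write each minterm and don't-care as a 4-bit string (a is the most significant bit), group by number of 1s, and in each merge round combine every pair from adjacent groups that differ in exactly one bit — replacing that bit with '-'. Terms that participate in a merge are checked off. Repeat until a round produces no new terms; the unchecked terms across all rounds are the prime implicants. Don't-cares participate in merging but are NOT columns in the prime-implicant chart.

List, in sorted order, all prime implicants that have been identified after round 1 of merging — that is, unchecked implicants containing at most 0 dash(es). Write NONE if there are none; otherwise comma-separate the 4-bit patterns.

Round 0: 0000✓ 0001✓ 0011✓ 0100✓ 0101✓ 0110✓ 1000✓ 1010✓ 1100✓ 1101✓ 1110✓ 1111✓
Round 1: -000✓ -100✓ -101✓ -110✓ 0-00✓ 0-01✓ 00-1 000-✓ 01-0✓ 010-✓ 1-00✓ 1-10✓ 10-0✓ 11-0✓ 11-1✓ 110-✓ 111-✓
Round 2: --00 -1-0 -10- 0-0- 1--0 11--
PIs = {--00, -1-0, -10-, 0-0-, 00-1, 1--0, 11--}

NONE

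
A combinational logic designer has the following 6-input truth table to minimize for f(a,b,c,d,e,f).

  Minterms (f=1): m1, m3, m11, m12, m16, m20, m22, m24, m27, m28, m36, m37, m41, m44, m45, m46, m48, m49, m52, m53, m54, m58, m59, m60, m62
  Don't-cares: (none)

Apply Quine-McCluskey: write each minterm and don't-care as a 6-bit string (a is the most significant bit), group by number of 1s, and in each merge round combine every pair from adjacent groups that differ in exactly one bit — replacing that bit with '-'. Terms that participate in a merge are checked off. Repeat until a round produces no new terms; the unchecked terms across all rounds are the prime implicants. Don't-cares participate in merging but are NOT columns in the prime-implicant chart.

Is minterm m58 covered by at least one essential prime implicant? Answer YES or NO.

NO

Round 0: 000001✓ 000011✓ 001011✓ 001100✓ 010000✓ 010100✓ 010110✓ 011000✓ 011011✓ 011100✓ 100100✓ 100101✓ 101001✓ 101100✓ 101101✓ 101110✓ 110000✓ 110001✓ 110100✓ 110101✓ 110110✓ 111010✓ 111011✓ 111100✓ 111110✓
Round 1: -01100✓ -10000✓ -10100✓ -10110✓ -11011 -11100✓ 0-1011 0-1100✓ 00-011 0000-1 01-000✓ 01-100✓ 010-00✓ 0101-0✓ 011-00✓ 1-0100✓ 1-0101✓ 1-1100✓ 1-1110✓ 10-100✓ 10-101✓ 10010-✓ 101-01 1011-0✓ 10110-✓ 11-100✓ 11-110✓ 110-00✓ 110-01✓ 11000-✓ 1101-0✓ 11010-✓ 111-10 11101- 1111-0✓
Round 2: --1100 -1-100 -10-00 -101-0 01--00 1--100 1-010- 1-11-0 10-10- 11-1-0 110-0-
PIs = {--1100, -1-100, -10-00, -101-0, -11011, 0-1011, 00-011, 0000-1, 01--00, 1--100, 1-010-, 1-11-0, 10-10-, 101-01, 11-1-0, 110-0-, 111-10, 11101-}
Coverage chart:
  m1: 0000-1 ←essential
  m3: 00-011,0000-1
  m11: 0-1011,00-011
  m12: --1100 ←essential
  m16: -10-00,01--00
  m20: -1-100,-10-00,-101-0,01--00
  m22: -101-0 ←essential
  m24: 01--00 ←essential
  m27: -11011,0-1011
  m28: --1100,-1-100,01--00
  m36: 1--100,1-010-,10-10-
  m37: 1-010-,10-10-
  m41: 101-01 ←essential
  m44: --1100,1--100,1-11-0,10-10-
  m45: 10-10-,101-01
  m46: 1-11-0 ←essential
  m48: -10-00,110-0-
  m49: 110-0- ←essential
  m52: -1-100,-10-00,-101-0,1--100,1-010-,11-1-0,110-0-
  m53: 1-010-,110-0-
  m54: -101-0,11-1-0
  m58: 111-10,11101-
  m59: -11011,11101-
  m60: --1100,-1-100,1--100,1-11-0,11-1-0
  m62: 1-11-0,11-1-0,111-10
Essential: --1100, -101-0, 0000-1, 01--00, 1-11-0, 101-01, 110-0-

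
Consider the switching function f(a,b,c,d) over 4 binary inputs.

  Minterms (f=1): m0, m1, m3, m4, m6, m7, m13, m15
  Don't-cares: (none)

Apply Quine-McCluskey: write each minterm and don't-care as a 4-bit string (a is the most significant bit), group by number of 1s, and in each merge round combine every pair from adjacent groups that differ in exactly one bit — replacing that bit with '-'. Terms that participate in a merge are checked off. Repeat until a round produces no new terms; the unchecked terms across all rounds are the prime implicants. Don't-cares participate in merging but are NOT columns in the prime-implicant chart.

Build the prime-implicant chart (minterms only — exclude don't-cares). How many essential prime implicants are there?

[col 0] 0000*, 0001*, 0011*, 0100*, 0110*, 0111*, 1101*, 1111*
[col 1] -111, 0-00, 0-11, 00-1, 000-, 01-0, 011-, 11-1
Prime implicants: -111, 0-00, 0-11, 00-1, 000-, 01-0, 011-, 11-1
PI chart (minterm → PIs covering it):
  0 | 0-00,000-
  1 | 00-1,000-
  3 | 0-11,00-1
  4 | 0-00,01-0
  6 | 01-0,011-
  7 | -111,0-11,011-
  13 | 11-1  (sole → essential)
  15 | -111,11-1
Essential prime implicants: 11-1

1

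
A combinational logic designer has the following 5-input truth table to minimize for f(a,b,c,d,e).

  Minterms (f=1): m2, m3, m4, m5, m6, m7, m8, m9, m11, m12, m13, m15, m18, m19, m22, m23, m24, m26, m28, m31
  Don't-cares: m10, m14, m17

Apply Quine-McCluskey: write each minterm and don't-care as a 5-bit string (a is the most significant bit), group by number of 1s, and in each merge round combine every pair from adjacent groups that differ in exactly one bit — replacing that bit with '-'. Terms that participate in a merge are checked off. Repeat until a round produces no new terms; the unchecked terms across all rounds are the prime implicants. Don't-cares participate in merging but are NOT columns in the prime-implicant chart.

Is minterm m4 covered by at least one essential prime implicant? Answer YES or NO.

[col 0] 00010*, 00011*, 00100*, 00101*, 00110*, 00111*, 01000*, 01001*, 01010*, 01011*, 01100*, 01101*, 01110*, 01111*, 10001*, 10010*, 10011*, 10110*, 10111*, 11000*, 11010*, 11100*, 11111*
[col 1] -0010*, -0011*, -0110*, -0111*, -1000*, -1010*, -1100*, -1111*, 0-010*, 0-011*, 0-100*, 0-101*, 0-110*, 0-111*, 00-10*, 00-11*, 0001-*, 001-0*, 001-1*, 0010-*, 0011-*, 01-00*, 01-01*, 01-10*, 01-11*, 010-0*, 010-1*, 0100-*, 0101-*, 011-0*, 011-1*, 0110-*, 0111-*, 1-010*, 1-111*, 10-10*, 10-11*, 100-1, 1001-*, 1011-*, 11-00*, 110-0*
[col 2] --010, --111, -0-10*, -0-11*, -001-*, -011-*, -1-00, -10-0, 0--10*, 0--11*, 0-01-*, 0-1-0*, 0-1-1*, 0-10-*, 0-11-*, 00-1-*, 001--*, 01--0*, 01--1*, 01-0-*, 01-1-*, 010--*, 011--*, 10-1-*
[col 3] -0-1-, 0--1-, 0-1--, 01---
Prime implicants: --010, --111, -0-1-, -1-00, -10-0, 0--1-, 0-1--, 01---, 100-1
PI chart (minterm → PIs covering it):
  2 | --010,-0-1-,0--1-
  3 | -0-1-,0--1-
  4 | 0-1--  (sole → essential)
  5 | 0-1--  (sole → essential)
  6 | -0-1-,0--1-,0-1--
  7 | --111,-0-1-,0--1-,0-1--
  8 | -1-00,-10-0,01---
  9 | 01---  (sole → essential)
  11 | 0--1-,01---
  12 | -1-00,0-1--,01---
  13 | 0-1--,01---
  15 | --111,0--1-,0-1--,01---
  18 | --010,-0-1-
  19 | -0-1-,100-1
  22 | -0-1-  (sole → essential)
  23 | --111,-0-1-
  24 | -1-00,-10-0
  26 | --010,-10-0
  28 | -1-00  (sole → essential)
  31 | --111  (sole → essential)
Essential prime implicants: --111, -0-1-, -1-00, 0-1--, 01---

YES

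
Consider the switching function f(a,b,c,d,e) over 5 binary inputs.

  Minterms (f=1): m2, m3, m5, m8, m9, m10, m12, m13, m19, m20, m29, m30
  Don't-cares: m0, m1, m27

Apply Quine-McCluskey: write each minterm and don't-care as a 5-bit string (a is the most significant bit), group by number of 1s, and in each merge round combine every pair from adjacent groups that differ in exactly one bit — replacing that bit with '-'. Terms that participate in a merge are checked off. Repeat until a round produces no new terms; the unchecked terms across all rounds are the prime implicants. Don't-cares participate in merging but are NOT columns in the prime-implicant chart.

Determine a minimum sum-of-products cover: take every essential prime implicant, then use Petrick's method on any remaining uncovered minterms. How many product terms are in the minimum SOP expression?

7

size-2^0 implicants → 00000(✓)  00001(✓)  00010(✓)  00011(✓)  00101(✓)  01000(✓)  01001(✓)  01010(✓)  01100(✓)  01101(✓)  10011(✓)  10100  11011(✓)  11101(✓)  11110
size-2^1 implicants → -0011  -1101  0-000(✓)  0-001(✓)  0-010(✓)  0-101(✓)  00-01(✓)  000-0(✓)  000-1(✓)  0000-(✓)  0001-(✓)  01-00(✓)  01-01(✓)  010-0(✓)  0100-(✓)  0110-(✓)  1-011
size-2^2 implicants → 0--01  0-0-0  0-00-  000--  01-0-
Unchecked terms (primes): -0011, -1101, 0--01, 0-0-0, 0-00-, 000--, 01-0-, 1-011, 10100, 11110
Minterm coverage:
  m2 ⊆ 0-0-0,000--
  m3 ⊆ -0011,000--
  m5 ⊆ 0--01 [E]
  m8 ⊆ 0-0-0,0-00-,01-0-
  m9 ⊆ 0--01,0-00-,01-0-
  m10 ⊆ 0-0-0 [E]
  m12 ⊆ 01-0- [E]
  m13 ⊆ -1101,0--01,01-0-
  m19 ⊆ -0011,1-011
  m20 ⊆ 10100 [E]
  m29 ⊆ -1101 [E]
  m30 ⊆ 11110 [E]
E = {-1101, 0--01, 0-0-0, 01-0-, 10100, 11110}
Petrick residual → -0011
Cover = b'c'de + bcd'e + a'd'e + a'c'e' + a'bd' + ab'cd'e' + abcde'  |cover|=7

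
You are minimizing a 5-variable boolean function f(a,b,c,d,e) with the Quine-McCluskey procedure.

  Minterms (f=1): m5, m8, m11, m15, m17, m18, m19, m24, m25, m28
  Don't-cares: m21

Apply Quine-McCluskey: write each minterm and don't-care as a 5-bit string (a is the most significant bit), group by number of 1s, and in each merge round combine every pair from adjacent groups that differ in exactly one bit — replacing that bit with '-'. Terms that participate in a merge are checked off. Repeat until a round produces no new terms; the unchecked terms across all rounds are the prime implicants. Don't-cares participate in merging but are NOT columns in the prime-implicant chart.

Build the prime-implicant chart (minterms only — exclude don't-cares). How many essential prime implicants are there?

size-2^0 implicants → 00101(✓)  01000(✓)  01011(✓)  01111(✓)  10001(✓)  10010(✓)  10011(✓)  10101(✓)  11000(✓)  11001(✓)  11100(✓)
size-2^1 implicants → -0101  -1000  01-11  1-001  10-01  100-1  1001-  11-00  1100-
Unchecked terms (primes): -0101, -1000, 01-11, 1-001, 10-01, 100-1, 1001-, 11-00, 1100-
Minterm coverage:
  m5 ⊆ -0101 [E]
  m8 ⊆ -1000 [E]
  m11 ⊆ 01-11 [E]
  m15 ⊆ 01-11 [E]
  m17 ⊆ 1-001,10-01,100-1
  m18 ⊆ 1001- [E]
  m19 ⊆ 100-1,1001-
  m24 ⊆ -1000,11-00,1100-
  m25 ⊆ 1-001,1100-
  m28 ⊆ 11-00 [E]
E = {-0101, -1000, 01-11, 1001-, 11-00}

5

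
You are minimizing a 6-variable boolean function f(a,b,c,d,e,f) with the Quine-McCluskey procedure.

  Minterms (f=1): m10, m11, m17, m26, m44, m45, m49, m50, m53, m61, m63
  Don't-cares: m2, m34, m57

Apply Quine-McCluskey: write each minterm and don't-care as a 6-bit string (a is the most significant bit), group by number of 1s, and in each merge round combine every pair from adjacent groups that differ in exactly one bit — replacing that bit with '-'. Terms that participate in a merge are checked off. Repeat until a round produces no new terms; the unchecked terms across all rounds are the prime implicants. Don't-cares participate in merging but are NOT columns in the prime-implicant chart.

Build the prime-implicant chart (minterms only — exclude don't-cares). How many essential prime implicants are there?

7

[col 0] 000010*, 001010*, 001011*, 010001*, 011010*, 100010*, 101100*, 101101*, 110001*, 110010*, 110101*, 111001*, 111101*, 111111*
[col 1] -00010, -10001, 0-1010, 00-010, 00101-, 1-0010, 1-1101, 10110-, 11-001*, 11-101*, 110-01*, 111-01*, 1111-1
[col 2] 11--01
Prime implicants: -00010, -10001, 0-1010, 00-010, 00101-, 1-0010, 1-1101, 10110-, 11--01, 1111-1
PI chart (minterm → PIs covering it):
  10 | 0-1010,00-010,00101-
  11 | 00101-  (sole → essential)
  17 | -10001  (sole → essential)
  26 | 0-1010  (sole → essential)
  44 | 10110-  (sole → essential)
  45 | 1-1101,10110-
  49 | -10001,11--01
  50 | 1-0010  (sole → essential)
  53 | 11--01  (sole → essential)
  61 | 1-1101,11--01,1111-1
  63 | 1111-1  (sole → essential)
Essential prime implicants: -10001, 0-1010, 00101-, 1-0010, 10110-, 11--01, 1111-1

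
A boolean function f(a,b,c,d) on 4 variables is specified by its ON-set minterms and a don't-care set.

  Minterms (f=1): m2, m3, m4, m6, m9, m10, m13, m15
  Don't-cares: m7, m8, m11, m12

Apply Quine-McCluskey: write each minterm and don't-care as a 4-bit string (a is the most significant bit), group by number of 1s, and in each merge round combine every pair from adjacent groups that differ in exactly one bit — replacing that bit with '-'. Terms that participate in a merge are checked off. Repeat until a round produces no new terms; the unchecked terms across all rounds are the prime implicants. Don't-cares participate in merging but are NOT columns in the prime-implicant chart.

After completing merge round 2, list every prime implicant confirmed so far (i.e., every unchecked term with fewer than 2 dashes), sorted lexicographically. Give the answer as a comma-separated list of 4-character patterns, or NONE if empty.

size-2^0 implicants → 0010(✓)  0011(✓)  0100(✓)  0110(✓)  0111(✓)  1000(✓)  1001(✓)  1010(✓)  1011(✓)  1100(✓)  1101(✓)  1111(✓)
size-2^1 implicants → -010(✓)  -011(✓)  -100  -111(✓)  0-10(✓)  0-11(✓)  001-(✓)  01-0  011-(✓)  1-00(✓)  1-01(✓)  1-11(✓)  10-0(✓)  10-1(✓)  100-(✓)  101-(✓)  11-1(✓)  110-(✓)
size-2^2 implicants → --11  -01-  0-1-  1--1  1-0-  10--
Unchecked terms (primes): --11, -01-, -100, 0-1-, 01-0, 1--1, 1-0-, 10--

-100, 01-0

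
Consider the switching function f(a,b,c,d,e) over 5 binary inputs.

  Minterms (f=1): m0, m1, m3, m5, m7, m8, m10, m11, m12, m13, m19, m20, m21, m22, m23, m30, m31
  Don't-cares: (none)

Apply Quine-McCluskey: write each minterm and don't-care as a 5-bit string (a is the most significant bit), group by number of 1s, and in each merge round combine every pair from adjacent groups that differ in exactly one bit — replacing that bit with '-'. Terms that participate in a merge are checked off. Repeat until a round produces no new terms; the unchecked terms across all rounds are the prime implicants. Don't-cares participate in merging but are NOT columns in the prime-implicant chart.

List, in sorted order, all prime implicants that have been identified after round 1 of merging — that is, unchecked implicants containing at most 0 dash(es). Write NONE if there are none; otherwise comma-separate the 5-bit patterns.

NONE

[col 0] 00000*, 00001*, 00011*, 00101*, 00111*, 01000*, 01010*, 01011*, 01100*, 01101*, 10011*, 10100*, 10101*, 10110*, 10111*, 11110*, 11111*
[col 1] -0011*, -0101*, -0111*, 0-000, 0-011, 0-101, 00-01*, 00-11*, 000-1*, 0000-, 001-1*, 01-00, 010-0, 0101-, 0110-, 1-110*, 1-111*, 10-11*, 101-0*, 101-1*, 1010-*, 1011-*, 1111-*
[col 2] -0-11, -01-1, 00--1, 1-11-, 101--
Prime implicants: -0-11, -01-1, 0-000, 0-011, 0-101, 00--1, 0000-, 01-00, 010-0, 0101-, 0110-, 1-11-, 101--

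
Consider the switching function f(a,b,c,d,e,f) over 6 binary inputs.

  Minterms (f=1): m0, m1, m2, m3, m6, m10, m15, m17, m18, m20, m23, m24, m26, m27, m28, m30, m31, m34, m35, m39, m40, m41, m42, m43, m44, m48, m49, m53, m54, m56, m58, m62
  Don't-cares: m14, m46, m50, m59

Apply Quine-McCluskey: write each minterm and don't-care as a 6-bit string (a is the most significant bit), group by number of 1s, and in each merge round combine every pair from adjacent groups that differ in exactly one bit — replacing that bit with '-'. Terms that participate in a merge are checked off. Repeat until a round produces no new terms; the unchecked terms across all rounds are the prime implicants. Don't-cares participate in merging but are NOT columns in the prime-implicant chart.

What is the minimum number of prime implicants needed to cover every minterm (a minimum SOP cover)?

15

[col 0] 000000*, 000001*, 000010*, 000011*, 000110*, 001010*, 001110*, 001111*, 010001*, 010010*, 010100*, 010111*, 011000*, 011010*, 011011*, 011100*, 011110*, 011111*, 100010*, 100011*, 100111*, 101000*, 101001*, 101010*, 101011*, 101100*, 101110*, 110000*, 110001*, 110010*, 110101*, 110110*, 111000*, 111010*, 111011*, 111110*
[col 1] -00010*, -00011*, -01010*, -01110*, -10001, -10010*, -11000*, -11010*, -11011*, -11110*, 0-0001, 0-0010*, 0-1010*, 0-1110*, 0-1111*, 00-010*, 00-110*, 000-10*, 0000-0*, 0000-1*, 00000-*, 00001-*, 001-10*, 00111-*, 01-010*, 01-100, 01-111, 011-00*, 011-10*, 011-11*, 0110-0*, 01101-*, 0111-0*, 01111-*, 1-0010*, 1-1000*, 1-1010*, 1-1011*, 1-1110*, 10-010*, 10-011*, 100-11, 10001-*, 101-00*, 101-10*, 1010-0*, 1010-1*, 10100-*, 10101-*, 1011-0*, 11-000*, 11-010*, 11-110*, 110-01, 110-10*, 1100-0*, 11000-, 111-10*, 1110-0*, 11101-*
[col 2] --0010*, --1010*, --1110*, -0-010*, -0001-, -01-10*, -1-010*, -11-10*, -110-0, -1101-, 0--010*, 0-1-10*, 0-111-, 00--10, 0000--, 011--0, 011-1-, 1--010*, 1-1-10*, 1-10-0, 1-101-, 10-01-, 101--0, 1010--, 11--10, 11-0-0
[col 3] ---010, --1-10
Prime implicants: ---010, --1-10, -0001-, -10001, -110-0, -1101-, 0-0001, 0-111-, 00--10, 0000--, 01-100, 01-111, 011--0, 011-1-, 1-10-0, 1-101-, 10-01-, 100-11, 101--0, 1010--, 11--10, 11-0-0, 110-01, 11000-
PI chart (minterm → PIs covering it):
  0 | 0000--  (sole → essential)
  1 | 0-0001,0000--
  2 | ---010,-0001-,00--10,0000--
  3 | -0001-,0000--
  6 | 00--10  (sole → essential)
  10 | ---010,--1-10,00--10
  15 | 0-111-  (sole → essential)
  17 | -10001,0-0001
  18 | ---010  (sole → essential)
  20 | 01-100  (sole → essential)
  23 | 01-111  (sole → essential)
  24 | -110-0,011--0
  26 | ---010,--1-10,-110-0,-1101-,011--0,011-1-
  27 | -1101-,011-1-
  28 | 01-100,011--0
  30 | --1-10,0-111-,011--0,011-1-
  31 | 0-111-,01-111,011-1-
  34 | ---010,-0001-,10-01-
  35 | -0001-,10-01-,100-11
  39 | 100-11  (sole → essential)
  40 | 1-10-0,101--0,1010--
  41 | 1010--  (sole → essential)
  42 | ---010,--1-10,1-10-0,1-101-,10-01-,101--0,1010--
  43 | 1-101-,10-01-,1010--
  44 | 101--0  (sole → essential)
  48 | 11-0-0,11000-
  49 | -10001,110-01,11000-
  53 | 110-01  (sole → essential)
  54 | 11--10  (sole → essential)
  56 | -110-0,1-10-0,11-0-0
  58 | ---010,--1-10,-110-0,-1101-,1-10-0,1-101-,11--10,11-0-0
  62 | --1-10,11--10
Essential prime implicants: ---010, 0-111-, 00--10, 0000--, 01-100, 01-111, 100-11, 101--0, 1010--, 11--10, 110-01
Petrick residual → -10001, -110-0, -1101-, 11-0-0
Minimum SOP uses 15 PIs: d'ef' + bc'd'e'f + bcd'f' + bcd'e + a'cde + a'b'ef' + a'b'c'd' + a'bde'f' + a'bdef + ab'c'ef + ab'cf' + ab'cd' + abef' + abd'f' + abc'e'f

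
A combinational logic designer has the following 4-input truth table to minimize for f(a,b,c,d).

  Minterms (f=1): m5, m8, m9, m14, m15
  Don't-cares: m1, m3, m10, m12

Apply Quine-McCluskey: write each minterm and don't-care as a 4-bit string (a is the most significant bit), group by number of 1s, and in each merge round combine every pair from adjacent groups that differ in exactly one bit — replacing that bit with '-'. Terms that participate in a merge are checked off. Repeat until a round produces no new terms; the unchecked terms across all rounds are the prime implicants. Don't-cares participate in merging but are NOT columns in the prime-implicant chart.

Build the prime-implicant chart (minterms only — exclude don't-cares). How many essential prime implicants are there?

2

[col 0] 0001*, 0011*, 0101*, 1000*, 1001*, 1010*, 1100*, 1110*, 1111*
[col 1] -001, 0-01, 00-1, 1-00*, 1-10*, 10-0*, 100-, 11-0*, 111-
[col 2] 1--0
Prime implicants: -001, 0-01, 00-1, 1--0, 100-, 111-
PI chart (minterm → PIs covering it):
  5 | 0-01  (sole → essential)
  8 | 1--0,100-
  9 | -001,100-
  14 | 1--0,111-
  15 | 111-  (sole → essential)
Essential prime implicants: 0-01, 111-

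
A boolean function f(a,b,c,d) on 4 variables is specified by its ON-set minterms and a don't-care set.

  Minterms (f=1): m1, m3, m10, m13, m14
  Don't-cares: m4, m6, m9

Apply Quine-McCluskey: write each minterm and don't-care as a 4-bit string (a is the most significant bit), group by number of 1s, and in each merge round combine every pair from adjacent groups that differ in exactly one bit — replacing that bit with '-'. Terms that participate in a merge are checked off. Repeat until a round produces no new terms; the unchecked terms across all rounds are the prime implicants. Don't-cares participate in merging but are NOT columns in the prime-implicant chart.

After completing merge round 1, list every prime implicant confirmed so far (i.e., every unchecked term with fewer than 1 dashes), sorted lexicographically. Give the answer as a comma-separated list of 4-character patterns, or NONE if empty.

Round 0: 0001✓ 0011✓ 0100✓ 0110✓ 1001✓ 1010✓ 1101✓ 1110✓
Round 1: -001 -110 00-1 01-0 1-01 1-10
PIs = {-001, -110, 00-1, 01-0, 1-01, 1-10}

NONE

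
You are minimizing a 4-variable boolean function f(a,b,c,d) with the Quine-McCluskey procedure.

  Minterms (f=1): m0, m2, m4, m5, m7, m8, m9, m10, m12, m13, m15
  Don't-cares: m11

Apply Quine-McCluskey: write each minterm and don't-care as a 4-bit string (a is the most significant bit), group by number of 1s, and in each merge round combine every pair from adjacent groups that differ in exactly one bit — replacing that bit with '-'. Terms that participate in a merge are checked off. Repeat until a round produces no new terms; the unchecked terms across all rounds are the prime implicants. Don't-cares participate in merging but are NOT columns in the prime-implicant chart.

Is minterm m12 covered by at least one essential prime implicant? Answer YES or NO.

NO

[col 0] 0000*, 0010*, 0100*, 0101*, 0111*, 1000*, 1001*, 1010*, 1011*, 1100*, 1101*, 1111*
[col 1] -000*, -010*, -100*, -101*, -111*, 0-00*, 00-0*, 01-1*, 010-*, 1-00*, 1-01*, 1-11*, 10-0*, 10-1*, 100-*, 101-*, 11-1*, 110-*
[col 2] --00, -0-0, -1-1, -10-, 1--1, 1-0-, 10--
Prime implicants: --00, -0-0, -1-1, -10-, 1--1, 1-0-, 10--
PI chart (minterm → PIs covering it):
  0 | --00,-0-0
  2 | -0-0  (sole → essential)
  4 | --00,-10-
  5 | -1-1,-10-
  7 | -1-1  (sole → essential)
  8 | --00,-0-0,1-0-,10--
  9 | 1--1,1-0-,10--
  10 | -0-0,10--
  12 | --00,-10-,1-0-
  13 | -1-1,-10-,1--1,1-0-
  15 | -1-1,1--1
Essential prime implicants: -0-0, -1-1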